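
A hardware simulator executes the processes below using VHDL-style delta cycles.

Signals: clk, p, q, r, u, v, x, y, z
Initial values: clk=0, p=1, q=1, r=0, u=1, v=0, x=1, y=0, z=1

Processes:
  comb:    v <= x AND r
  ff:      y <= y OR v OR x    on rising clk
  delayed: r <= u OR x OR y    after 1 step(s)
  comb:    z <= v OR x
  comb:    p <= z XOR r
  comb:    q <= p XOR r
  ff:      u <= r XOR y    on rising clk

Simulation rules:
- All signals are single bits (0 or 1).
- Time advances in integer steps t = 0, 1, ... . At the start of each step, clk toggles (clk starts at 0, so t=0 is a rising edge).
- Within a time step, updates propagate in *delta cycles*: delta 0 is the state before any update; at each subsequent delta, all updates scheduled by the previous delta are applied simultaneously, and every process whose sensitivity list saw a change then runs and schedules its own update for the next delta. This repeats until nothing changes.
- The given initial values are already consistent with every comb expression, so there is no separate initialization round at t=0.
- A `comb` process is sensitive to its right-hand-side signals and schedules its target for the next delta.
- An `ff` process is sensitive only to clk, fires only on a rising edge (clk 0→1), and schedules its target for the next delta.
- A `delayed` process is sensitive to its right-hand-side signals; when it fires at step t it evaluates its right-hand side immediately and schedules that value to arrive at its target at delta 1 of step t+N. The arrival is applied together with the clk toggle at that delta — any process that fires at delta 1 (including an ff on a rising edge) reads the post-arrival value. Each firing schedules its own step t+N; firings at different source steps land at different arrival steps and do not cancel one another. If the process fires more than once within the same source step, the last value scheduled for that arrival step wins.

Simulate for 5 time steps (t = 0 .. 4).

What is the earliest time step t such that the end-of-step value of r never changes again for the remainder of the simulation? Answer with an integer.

[bits: clk,v,p,u,q,z,r,y,x]
t=0: Δ0=001111001 Δ1=101111001 Δ2=101011011 | 2Δ
t=1: Δ0=101011011 Δ1=001011111 Δ2=010001111 Δ3=010011111 | 3Δ
t=2: Δ0=010011111 Δ1=110011111 | 1Δ
t=3: Δ0=110011111 Δ1=010011111 | 1Δ
t=4: Δ0=010011111 Δ1=110011111 | 1Δ

1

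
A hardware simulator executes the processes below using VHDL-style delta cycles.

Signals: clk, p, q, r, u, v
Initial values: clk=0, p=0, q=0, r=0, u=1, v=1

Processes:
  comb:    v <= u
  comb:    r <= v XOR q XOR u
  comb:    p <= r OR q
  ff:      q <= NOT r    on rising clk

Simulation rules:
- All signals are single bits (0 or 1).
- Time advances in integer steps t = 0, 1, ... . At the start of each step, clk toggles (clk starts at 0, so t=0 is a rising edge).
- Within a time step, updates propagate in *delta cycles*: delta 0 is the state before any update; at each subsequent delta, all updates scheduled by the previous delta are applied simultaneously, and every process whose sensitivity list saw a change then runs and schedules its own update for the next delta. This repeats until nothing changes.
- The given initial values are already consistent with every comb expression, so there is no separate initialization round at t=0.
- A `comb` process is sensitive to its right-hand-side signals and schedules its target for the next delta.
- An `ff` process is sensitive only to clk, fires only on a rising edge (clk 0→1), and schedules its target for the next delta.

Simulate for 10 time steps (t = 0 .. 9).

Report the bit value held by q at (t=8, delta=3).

1

t0.Δ0 q=0 v=1 clk=0 p=0 u=1 r=0
t0.Δ1 q=0 v=1 clk=1 p=0 u=1 r=0
t0.Δ2 q=1 v=1 clk=1 p=0 u=1 r=0
t0.Δ3 q=1 v=1 clk=1 p=1 u=1 r=1
t1.Δ0 q=1 v=1 clk=1 p=1 u=1 r=1
t1.Δ1 q=1 v=1 clk=0 p=1 u=1 r=1
t2.Δ0 q=1 v=1 clk=0 p=1 u=1 r=1
t2.Δ1 q=1 v=1 clk=1 p=1 u=1 r=1
t2.Δ2 q=0 v=1 clk=1 p=1 u=1 r=1
t2.Δ3 q=0 v=1 clk=1 p=1 u=1 r=0
t2.Δ4 q=0 v=1 clk=1 p=0 u=1 r=0
t3.Δ0 q=0 v=1 clk=1 p=0 u=1 r=0
t3.Δ1 q=0 v=1 clk=0 p=0 u=1 r=0
t4.Δ0 q=0 v=1 clk=0 p=0 u=1 r=0
t4.Δ1 q=0 v=1 clk=1 p=0 u=1 r=0
t4.Δ2 q=1 v=1 clk=1 p=0 u=1 r=0
t4.Δ3 q=1 v=1 clk=1 p=1 u=1 r=1
t5.Δ0 q=1 v=1 clk=1 p=1 u=1 r=1
t5.Δ1 q=1 v=1 clk=0 p=1 u=1 r=1
t6.Δ0 q=1 v=1 clk=0 p=1 u=1 r=1
t6.Δ1 q=1 v=1 clk=1 p=1 u=1 r=1
t6.Δ2 q=0 v=1 clk=1 p=1 u=1 r=1
t6.Δ3 q=0 v=1 clk=1 p=1 u=1 r=0
t6.Δ4 q=0 v=1 clk=1 p=0 u=1 r=0
t7.Δ0 q=0 v=1 clk=1 p=0 u=1 r=0
t7.Δ1 q=0 v=1 clk=0 p=0 u=1 r=0
t8.Δ0 q=0 v=1 clk=0 p=0 u=1 r=0
t8.Δ1 q=0 v=1 clk=1 p=0 u=1 r=0
t8.Δ2 q=1 v=1 clk=1 p=0 u=1 r=0
t8.Δ3 q=1 v=1 clk=1 p=1 u=1 r=1
t9.Δ0 q=1 v=1 clk=1 p=1 u=1 r=1
t9.Δ1 q=1 v=1 clk=0 p=1 u=1 r=1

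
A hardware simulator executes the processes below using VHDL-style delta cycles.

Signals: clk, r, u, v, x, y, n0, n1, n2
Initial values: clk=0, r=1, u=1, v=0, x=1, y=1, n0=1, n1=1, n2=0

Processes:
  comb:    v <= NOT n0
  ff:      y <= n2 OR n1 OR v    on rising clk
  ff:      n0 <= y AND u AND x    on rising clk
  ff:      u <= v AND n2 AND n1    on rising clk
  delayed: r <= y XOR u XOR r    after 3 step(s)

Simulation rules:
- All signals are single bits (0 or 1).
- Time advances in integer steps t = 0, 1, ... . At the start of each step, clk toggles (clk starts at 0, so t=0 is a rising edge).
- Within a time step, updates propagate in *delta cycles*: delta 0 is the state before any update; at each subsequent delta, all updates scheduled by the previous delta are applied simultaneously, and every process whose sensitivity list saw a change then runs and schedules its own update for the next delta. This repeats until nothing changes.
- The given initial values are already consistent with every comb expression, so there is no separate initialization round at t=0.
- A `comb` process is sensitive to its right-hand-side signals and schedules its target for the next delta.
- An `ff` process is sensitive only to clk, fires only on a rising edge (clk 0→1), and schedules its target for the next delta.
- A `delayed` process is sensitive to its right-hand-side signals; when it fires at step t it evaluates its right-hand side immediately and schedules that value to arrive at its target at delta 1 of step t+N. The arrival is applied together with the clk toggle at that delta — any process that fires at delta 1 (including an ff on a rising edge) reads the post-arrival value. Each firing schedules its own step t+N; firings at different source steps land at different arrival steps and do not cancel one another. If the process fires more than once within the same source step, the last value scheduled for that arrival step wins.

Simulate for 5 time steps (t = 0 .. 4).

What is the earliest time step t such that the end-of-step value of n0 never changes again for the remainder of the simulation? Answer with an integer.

2

[bits: u,clk,n0,r,n2,x,n1,v,y]
t=0: Δ0=101101101 Δ1=111101101 Δ2=011101101 | 2Δ
t=1: Δ0=011101101 Δ1=001101101 | 1Δ
t=2: Δ0=001101101 Δ1=011101101 Δ2=010101101 Δ3=010101111 | 3Δ
t=3: Δ0=010101111 Δ1=000001111 | 1Δ
t=4: Δ0=000001111 Δ1=010001111 | 1Δ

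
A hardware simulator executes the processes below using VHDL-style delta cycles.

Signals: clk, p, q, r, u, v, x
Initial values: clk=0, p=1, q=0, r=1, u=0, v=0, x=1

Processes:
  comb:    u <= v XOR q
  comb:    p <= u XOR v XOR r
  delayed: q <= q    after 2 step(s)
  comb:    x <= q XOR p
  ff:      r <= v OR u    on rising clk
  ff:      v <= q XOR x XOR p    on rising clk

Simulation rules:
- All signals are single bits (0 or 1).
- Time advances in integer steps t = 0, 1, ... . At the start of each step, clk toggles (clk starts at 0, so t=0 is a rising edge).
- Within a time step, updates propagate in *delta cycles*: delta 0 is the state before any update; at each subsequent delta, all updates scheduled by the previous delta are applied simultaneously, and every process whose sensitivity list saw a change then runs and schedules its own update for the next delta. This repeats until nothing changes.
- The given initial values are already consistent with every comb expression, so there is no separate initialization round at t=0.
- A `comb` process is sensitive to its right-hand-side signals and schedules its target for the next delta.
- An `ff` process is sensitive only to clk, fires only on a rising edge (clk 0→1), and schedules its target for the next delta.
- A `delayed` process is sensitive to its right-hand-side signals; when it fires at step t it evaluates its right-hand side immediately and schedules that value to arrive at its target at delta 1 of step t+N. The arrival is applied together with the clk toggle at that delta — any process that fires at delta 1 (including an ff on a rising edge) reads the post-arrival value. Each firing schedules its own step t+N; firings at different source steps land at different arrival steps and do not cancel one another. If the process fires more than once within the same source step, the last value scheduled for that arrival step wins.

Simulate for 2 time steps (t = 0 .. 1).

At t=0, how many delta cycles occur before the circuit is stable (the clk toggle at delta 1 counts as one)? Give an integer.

4

t0.Δ0 q=0 u=0 v=0 clk=0 p=1 r=1 x=1
t0.Δ1 q=0 u=0 v=0 clk=1 p=1 r=1 x=1
t0.Δ2 q=0 u=0 v=0 clk=1 p=1 r=0 x=1
t0.Δ3 q=0 u=0 v=0 clk=1 p=0 r=0 x=1
t0.Δ4 q=0 u=0 v=0 clk=1 p=0 r=0 x=0
t1.Δ0 q=0 u=0 v=0 clk=1 p=0 r=0 x=0
t1.Δ1 q=0 u=0 v=0 clk=0 p=0 r=0 x=0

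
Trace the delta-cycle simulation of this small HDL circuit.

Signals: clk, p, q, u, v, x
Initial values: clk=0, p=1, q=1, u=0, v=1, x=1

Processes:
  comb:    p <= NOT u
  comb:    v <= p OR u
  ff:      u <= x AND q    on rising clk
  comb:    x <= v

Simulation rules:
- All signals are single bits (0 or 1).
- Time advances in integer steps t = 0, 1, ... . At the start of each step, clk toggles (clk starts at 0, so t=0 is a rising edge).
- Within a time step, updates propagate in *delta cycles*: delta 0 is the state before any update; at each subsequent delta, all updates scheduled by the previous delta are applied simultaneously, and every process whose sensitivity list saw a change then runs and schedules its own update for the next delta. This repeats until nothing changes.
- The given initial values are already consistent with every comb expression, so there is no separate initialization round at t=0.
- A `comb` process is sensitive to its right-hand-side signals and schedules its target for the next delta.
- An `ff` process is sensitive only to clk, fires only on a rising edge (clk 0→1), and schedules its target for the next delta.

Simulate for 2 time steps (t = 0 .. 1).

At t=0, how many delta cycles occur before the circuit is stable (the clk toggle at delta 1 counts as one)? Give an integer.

t0.Δ0 p=1 clk=0 q=1 v=1 x=1 u=0
t0.Δ1 p=1 clk=1 q=1 v=1 x=1 u=0
t0.Δ2 p=1 clk=1 q=1 v=1 x=1 u=1
t0.Δ3 p=0 clk=1 q=1 v=1 x=1 u=1
t1.Δ0 p=0 clk=1 q=1 v=1 x=1 u=1
t1.Δ1 p=0 clk=0 q=1 v=1 x=1 u=1

3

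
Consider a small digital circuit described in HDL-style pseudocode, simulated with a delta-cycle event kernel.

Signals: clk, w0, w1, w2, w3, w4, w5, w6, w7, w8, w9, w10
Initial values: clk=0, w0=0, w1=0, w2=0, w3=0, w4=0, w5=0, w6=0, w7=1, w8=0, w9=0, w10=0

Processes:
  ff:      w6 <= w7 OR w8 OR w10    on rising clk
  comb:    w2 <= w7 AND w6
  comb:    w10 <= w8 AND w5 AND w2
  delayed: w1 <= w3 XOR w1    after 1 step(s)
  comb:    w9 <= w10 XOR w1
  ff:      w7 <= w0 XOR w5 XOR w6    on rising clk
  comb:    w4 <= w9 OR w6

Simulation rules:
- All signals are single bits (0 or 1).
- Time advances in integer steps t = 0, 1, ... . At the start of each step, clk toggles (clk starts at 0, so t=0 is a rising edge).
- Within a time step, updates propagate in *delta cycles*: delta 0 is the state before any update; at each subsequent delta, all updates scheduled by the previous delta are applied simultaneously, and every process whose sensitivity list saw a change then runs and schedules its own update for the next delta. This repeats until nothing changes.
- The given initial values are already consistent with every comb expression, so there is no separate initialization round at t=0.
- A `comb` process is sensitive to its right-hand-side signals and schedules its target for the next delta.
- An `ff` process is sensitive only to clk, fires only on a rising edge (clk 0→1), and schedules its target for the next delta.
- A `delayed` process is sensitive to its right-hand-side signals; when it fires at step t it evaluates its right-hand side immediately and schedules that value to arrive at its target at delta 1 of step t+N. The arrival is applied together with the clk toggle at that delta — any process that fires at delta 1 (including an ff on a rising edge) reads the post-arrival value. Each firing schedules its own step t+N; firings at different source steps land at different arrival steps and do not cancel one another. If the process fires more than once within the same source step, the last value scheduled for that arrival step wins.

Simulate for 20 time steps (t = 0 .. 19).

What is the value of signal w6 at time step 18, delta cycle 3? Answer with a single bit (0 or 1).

0

[bits: w3,w9,w4,w10,w6,w8,w7,w2,w1,clk,w5,w0]
t=0: Δ0=000000100000 Δ1=000000100100 Δ2=000010000100 Δ3=001010000100 | 3Δ
t=1: Δ0=001010000100 Δ1=001010000000 | 1Δ
t=2: Δ0=001010000000 Δ1=001010000100 Δ2=001000100100 Δ3=000000100100 | 3Δ
t=3: Δ0=000000100100 Δ1=000000100000 | 1Δ
t=4: Δ0=000000100000 Δ1=000000100100 Δ2=000010000100 Δ3=001010000100 | 3Δ
t=5: Δ0=001010000100 Δ1=001010000000 | 1Δ
t=6: Δ0=001010000000 Δ1=001010000100 Δ2=001000100100 Δ3=000000100100 | 3Δ
t=7: Δ0=000000100100 Δ1=000000100000 | 1Δ
t=8: Δ0=000000100000 Δ1=000000100100 Δ2=000010000100 Δ3=001010000100 | 3Δ
t=9: Δ0=001010000100 Δ1=001010000000 | 1Δ
t=10: Δ0=001010000000 Δ1=001010000100 Δ2=001000100100 Δ3=000000100100 | 3Δ
t=11: Δ0=000000100100 Δ1=000000100000 | 1Δ
t=12: Δ0=000000100000 Δ1=000000100100 Δ2=000010000100 Δ3=001010000100 | 3Δ
t=13: Δ0=001010000100 Δ1=001010000000 | 1Δ
t=14: Δ0=001010000000 Δ1=001010000100 Δ2=001000100100 Δ3=000000100100 | 3Δ
t=15: Δ0=000000100100 Δ1=000000100000 | 1Δ
t=16: Δ0=000000100000 Δ1=000000100100 Δ2=000010000100 Δ3=001010000100 | 3Δ
t=17: Δ0=001010000100 Δ1=001010000000 | 1Δ
t=18: Δ0=001010000000 Δ1=001010000100 Δ2=001000100100 Δ3=000000100100 | 3Δ
t=19: Δ0=000000100100 Δ1=000000100000 | 1Δ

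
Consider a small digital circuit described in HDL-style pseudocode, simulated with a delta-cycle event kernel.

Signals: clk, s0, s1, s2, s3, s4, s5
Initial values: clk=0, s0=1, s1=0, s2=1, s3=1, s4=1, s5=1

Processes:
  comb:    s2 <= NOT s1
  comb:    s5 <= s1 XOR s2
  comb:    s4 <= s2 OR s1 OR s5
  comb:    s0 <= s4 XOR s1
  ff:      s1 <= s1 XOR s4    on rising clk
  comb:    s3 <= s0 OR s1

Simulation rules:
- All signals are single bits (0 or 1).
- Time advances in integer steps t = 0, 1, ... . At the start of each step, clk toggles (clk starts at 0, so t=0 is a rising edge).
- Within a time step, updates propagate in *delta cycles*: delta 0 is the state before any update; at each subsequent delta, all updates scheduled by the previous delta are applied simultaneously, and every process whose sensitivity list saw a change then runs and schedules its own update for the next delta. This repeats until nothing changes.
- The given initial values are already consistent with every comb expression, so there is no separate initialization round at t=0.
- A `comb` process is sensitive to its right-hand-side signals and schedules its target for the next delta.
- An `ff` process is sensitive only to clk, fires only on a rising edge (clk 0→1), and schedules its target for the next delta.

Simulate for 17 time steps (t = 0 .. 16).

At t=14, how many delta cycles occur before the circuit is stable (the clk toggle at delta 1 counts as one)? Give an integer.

t0.Δ0 s2=1 s0=1 s5=1 s1=0 clk=0 s4=1 s3=1
t0.Δ1 s2=1 s0=1 s5=1 s1=0 clk=1 s4=1 s3=1
t0.Δ2 s2=1 s0=1 s5=1 s1=1 clk=1 s4=1 s3=1
t0.Δ3 s2=0 s0=0 s5=0 s1=1 clk=1 s4=1 s3=1
t0.Δ4 s2=0 s0=0 s5=1 s1=1 clk=1 s4=1 s3=1
t1.Δ0 s2=0 s0=0 s5=1 s1=1 clk=1 s4=1 s3=1
t1.Δ1 s2=0 s0=0 s5=1 s1=1 clk=0 s4=1 s3=1
t2.Δ0 s2=0 s0=0 s5=1 s1=1 clk=0 s4=1 s3=1
t2.Δ1 s2=0 s0=0 s5=1 s1=1 clk=1 s4=1 s3=1
t2.Δ2 s2=0 s0=0 s5=1 s1=0 clk=1 s4=1 s3=1
t2.Δ3 s2=1 s0=1 s5=0 s1=0 clk=1 s4=1 s3=0
t2.Δ4 s2=1 s0=1 s5=1 s1=0 clk=1 s4=1 s3=1
t3.Δ0 s2=1 s0=1 s5=1 s1=0 clk=1 s4=1 s3=1
t3.Δ1 s2=1 s0=1 s5=1 s1=0 clk=0 s4=1 s3=1
t4.Δ0 s2=1 s0=1 s5=1 s1=0 clk=0 s4=1 s3=1
t4.Δ1 s2=1 s0=1 s5=1 s1=0 clk=1 s4=1 s3=1
t4.Δ2 s2=1 s0=1 s5=1 s1=1 clk=1 s4=1 s3=1
t4.Δ3 s2=0 s0=0 s5=0 s1=1 clk=1 s4=1 s3=1
t4.Δ4 s2=0 s0=0 s5=1 s1=1 clk=1 s4=1 s3=1
t5.Δ0 s2=0 s0=0 s5=1 s1=1 clk=1 s4=1 s3=1
t5.Δ1 s2=0 s0=0 s5=1 s1=1 clk=0 s4=1 s3=1
t6.Δ0 s2=0 s0=0 s5=1 s1=1 clk=0 s4=1 s3=1
t6.Δ1 s2=0 s0=0 s5=1 s1=1 clk=1 s4=1 s3=1
t6.Δ2 s2=0 s0=0 s5=1 s1=0 clk=1 s4=1 s3=1
t6.Δ3 s2=1 s0=1 s5=0 s1=0 clk=1 s4=1 s3=0
t6.Δ4 s2=1 s0=1 s5=1 s1=0 clk=1 s4=1 s3=1
t7.Δ0 s2=1 s0=1 s5=1 s1=0 clk=1 s4=1 s3=1
t7.Δ1 s2=1 s0=1 s5=1 s1=0 clk=0 s4=1 s3=1
t8.Δ0 s2=1 s0=1 s5=1 s1=0 clk=0 s4=1 s3=1
t8.Δ1 s2=1 s0=1 s5=1 s1=0 clk=1 s4=1 s3=1
t8.Δ2 s2=1 s0=1 s5=1 s1=1 clk=1 s4=1 s3=1
t8.Δ3 s2=0 s0=0 s5=0 s1=1 clk=1 s4=1 s3=1
t8.Δ4 s2=0 s0=0 s5=1 s1=1 clk=1 s4=1 s3=1
t9.Δ0 s2=0 s0=0 s5=1 s1=1 clk=1 s4=1 s3=1
t9.Δ1 s2=0 s0=0 s5=1 s1=1 clk=0 s4=1 s3=1
t10.Δ0 s2=0 s0=0 s5=1 s1=1 clk=0 s4=1 s3=1
t10.Δ1 s2=0 s0=0 s5=1 s1=1 clk=1 s4=1 s3=1
t10.Δ2 s2=0 s0=0 s5=1 s1=0 clk=1 s4=1 s3=1
t10.Δ3 s2=1 s0=1 s5=0 s1=0 clk=1 s4=1 s3=0
t10.Δ4 s2=1 s0=1 s5=1 s1=0 clk=1 s4=1 s3=1
t11.Δ0 s2=1 s0=1 s5=1 s1=0 clk=1 s4=1 s3=1
t11.Δ1 s2=1 s0=1 s5=1 s1=0 clk=0 s4=1 s3=1
t12.Δ0 s2=1 s0=1 s5=1 s1=0 clk=0 s4=1 s3=1
t12.Δ1 s2=1 s0=1 s5=1 s1=0 clk=1 s4=1 s3=1
t12.Δ2 s2=1 s0=1 s5=1 s1=1 clk=1 s4=1 s3=1
t12.Δ3 s2=0 s0=0 s5=0 s1=1 clk=1 s4=1 s3=1
t12.Δ4 s2=0 s0=0 s5=1 s1=1 clk=1 s4=1 s3=1
t13.Δ0 s2=0 s0=0 s5=1 s1=1 clk=1 s4=1 s3=1
t13.Δ1 s2=0 s0=0 s5=1 s1=1 clk=0 s4=1 s3=1
t14.Δ0 s2=0 s0=0 s5=1 s1=1 clk=0 s4=1 s3=1
t14.Δ1 s2=0 s0=0 s5=1 s1=1 clk=1 s4=1 s3=1
t14.Δ2 s2=0 s0=0 s5=1 s1=0 clk=1 s4=1 s3=1
t14.Δ3 s2=1 s0=1 s5=0 s1=0 clk=1 s4=1 s3=0
t14.Δ4 s2=1 s0=1 s5=1 s1=0 clk=1 s4=1 s3=1
t15.Δ0 s2=1 s0=1 s5=1 s1=0 clk=1 s4=1 s3=1
t15.Δ1 s2=1 s0=1 s5=1 s1=0 clk=0 s4=1 s3=1
t16.Δ0 s2=1 s0=1 s5=1 s1=0 clk=0 s4=1 s3=1
t16.Δ1 s2=1 s0=1 s5=1 s1=0 clk=1 s4=1 s3=1
t16.Δ2 s2=1 s0=1 s5=1 s1=1 clk=1 s4=1 s3=1
t16.Δ3 s2=0 s0=0 s5=0 s1=1 clk=1 s4=1 s3=1
t16.Δ4 s2=0 s0=0 s5=1 s1=1 clk=1 s4=1 s3=1

4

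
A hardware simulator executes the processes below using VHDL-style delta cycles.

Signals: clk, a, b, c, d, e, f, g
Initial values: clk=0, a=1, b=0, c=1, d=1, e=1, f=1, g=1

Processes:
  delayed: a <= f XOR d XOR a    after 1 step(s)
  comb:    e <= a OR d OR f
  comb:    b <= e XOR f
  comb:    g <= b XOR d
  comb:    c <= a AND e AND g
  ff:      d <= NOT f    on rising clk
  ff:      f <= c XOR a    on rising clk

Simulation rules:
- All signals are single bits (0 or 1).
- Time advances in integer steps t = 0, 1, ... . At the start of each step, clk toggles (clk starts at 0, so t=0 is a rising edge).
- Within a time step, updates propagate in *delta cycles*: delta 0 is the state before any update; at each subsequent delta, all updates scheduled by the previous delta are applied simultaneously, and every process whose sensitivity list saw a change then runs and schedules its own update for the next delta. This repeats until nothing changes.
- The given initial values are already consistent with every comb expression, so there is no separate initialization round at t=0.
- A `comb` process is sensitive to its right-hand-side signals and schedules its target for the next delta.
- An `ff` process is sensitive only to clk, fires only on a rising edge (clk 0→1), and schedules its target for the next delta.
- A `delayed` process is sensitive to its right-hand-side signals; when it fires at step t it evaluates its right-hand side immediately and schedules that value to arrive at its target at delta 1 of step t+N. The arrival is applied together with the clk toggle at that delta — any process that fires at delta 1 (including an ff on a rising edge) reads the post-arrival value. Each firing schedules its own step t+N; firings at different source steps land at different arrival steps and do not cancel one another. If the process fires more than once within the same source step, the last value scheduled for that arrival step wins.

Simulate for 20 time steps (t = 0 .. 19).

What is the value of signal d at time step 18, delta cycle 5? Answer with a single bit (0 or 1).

t=0 Δ0: d=1 clk=0 a=1 e=1 g=1 f=1 c=1 b=0
  Δ1: clk:0→1
  Δ2: d:1→0, f:1→0
  Δ3: g:1→0, b:0→1
  Δ4: g:0→1, c:1→0
  Δ5: c:0→1
  (5Δ to stable)
t=1 Δ0: d=0 clk=1 a=1 e=1 g=1 f=0 c=1 b=1
  Δ1: clk:1→0
  (1Δ to stable)
t=2 Δ0: d=0 clk=0 a=1 e=1 g=1 f=0 c=1 b=1
  Δ1: clk:0→1
  Δ2: d:0→1
  Δ3: g:1→0
  Δ4: c:1→0
  (4Δ to stable)
t=3 Δ0: d=1 clk=1 a=1 e=1 g=0 f=0 c=0 b=1
  Δ1: clk:1→0, a:1→0
  (1Δ to stable)
t=4 Δ0: d=1 clk=0 a=0 e=1 g=0 f=0 c=0 b=1
  Δ1: clk:0→1, a:0→1
  Δ2: f:0→1
  Δ3: b:1→0
  Δ4: g:0→1
  Δ5: c:0→1
  (5Δ to stable)
t=5 Δ0: d=1 clk=1 a=1 e=1 g=1 f=1 c=1 b=0
  Δ1: clk:1→0
  (1Δ to stable)
t=6 Δ0: d=1 clk=0 a=1 e=1 g=1 f=1 c=1 b=0
  Δ1: clk:0→1
  Δ2: d:1→0, f:1→0
  Δ3: g:1→0, b:0→1
  Δ4: g:0→1, c:1→0
  Δ5: c:0→1
  (5Δ to stable)
t=7 Δ0: d=0 clk=1 a=1 e=1 g=1 f=0 c=1 b=1
  Δ1: clk:1→0
  (1Δ to stable)
t=8 Δ0: d=0 clk=0 a=1 e=1 g=1 f=0 c=1 b=1
  Δ1: clk:0→1
  Δ2: d:0→1
  Δ3: g:1→0
  Δ4: c:1→0
  (4Δ to stable)
t=9 Δ0: d=1 clk=1 a=1 e=1 g=0 f=0 c=0 b=1
  Δ1: clk:1→0, a:1→0
  (1Δ to stable)
t=10 Δ0: d=1 clk=0 a=0 e=1 g=0 f=0 c=0 b=1
  Δ1: clk:0→1, a:0→1
  Δ2: f:0→1
  Δ3: b:1→0
  Δ4: g:0→1
  Δ5: c:0→1
  (5Δ to stable)
t=11 Δ0: d=1 clk=1 a=1 e=1 g=1 f=1 c=1 b=0
  Δ1: clk:1→0
  (1Δ to stable)
t=12 Δ0: d=1 clk=0 a=1 e=1 g=1 f=1 c=1 b=0
  Δ1: clk:0→1
  Δ2: d:1→0, f:1→0
  Δ3: g:1→0, b:0→1
  Δ4: g:0→1, c:1→0
  Δ5: c:0→1
  (5Δ to stable)
t=13 Δ0: d=0 clk=1 a=1 e=1 g=1 f=0 c=1 b=1
  Δ1: clk:1→0
  (1Δ to stable)
t=14 Δ0: d=0 clk=0 a=1 e=1 g=1 f=0 c=1 b=1
  Δ1: clk:0→1
  Δ2: d:0→1
  Δ3: g:1→0
  Δ4: c:1→0
  (4Δ to stable)
t=15 Δ0: d=1 clk=1 a=1 e=1 g=0 f=0 c=0 b=1
  Δ1: clk:1→0, a:1→0
  (1Δ to stable)
t=16 Δ0: d=1 clk=0 a=0 e=1 g=0 f=0 c=0 b=1
  Δ1: clk:0→1, a:0→1
  Δ2: f:0→1
  Δ3: b:1→0
  Δ4: g:0→1
  Δ5: c:0→1
  (5Δ to stable)
t=17 Δ0: d=1 clk=1 a=1 e=1 g=1 f=1 c=1 b=0
  Δ1: clk:1→0
  (1Δ to stable)
t=18 Δ0: d=1 clk=0 a=1 e=1 g=1 f=1 c=1 b=0
  Δ1: clk:0→1
  Δ2: d:1→0, f:1→0
  Δ3: g:1→0, b:0→1
  Δ4: g:0→1, c:1→0
  Δ5: c:0→1
  (5Δ to stable)
t=19 Δ0: d=0 clk=1 a=1 e=1 g=1 f=0 c=1 b=1
  Δ1: clk:1→0
  (1Δ to stable)

0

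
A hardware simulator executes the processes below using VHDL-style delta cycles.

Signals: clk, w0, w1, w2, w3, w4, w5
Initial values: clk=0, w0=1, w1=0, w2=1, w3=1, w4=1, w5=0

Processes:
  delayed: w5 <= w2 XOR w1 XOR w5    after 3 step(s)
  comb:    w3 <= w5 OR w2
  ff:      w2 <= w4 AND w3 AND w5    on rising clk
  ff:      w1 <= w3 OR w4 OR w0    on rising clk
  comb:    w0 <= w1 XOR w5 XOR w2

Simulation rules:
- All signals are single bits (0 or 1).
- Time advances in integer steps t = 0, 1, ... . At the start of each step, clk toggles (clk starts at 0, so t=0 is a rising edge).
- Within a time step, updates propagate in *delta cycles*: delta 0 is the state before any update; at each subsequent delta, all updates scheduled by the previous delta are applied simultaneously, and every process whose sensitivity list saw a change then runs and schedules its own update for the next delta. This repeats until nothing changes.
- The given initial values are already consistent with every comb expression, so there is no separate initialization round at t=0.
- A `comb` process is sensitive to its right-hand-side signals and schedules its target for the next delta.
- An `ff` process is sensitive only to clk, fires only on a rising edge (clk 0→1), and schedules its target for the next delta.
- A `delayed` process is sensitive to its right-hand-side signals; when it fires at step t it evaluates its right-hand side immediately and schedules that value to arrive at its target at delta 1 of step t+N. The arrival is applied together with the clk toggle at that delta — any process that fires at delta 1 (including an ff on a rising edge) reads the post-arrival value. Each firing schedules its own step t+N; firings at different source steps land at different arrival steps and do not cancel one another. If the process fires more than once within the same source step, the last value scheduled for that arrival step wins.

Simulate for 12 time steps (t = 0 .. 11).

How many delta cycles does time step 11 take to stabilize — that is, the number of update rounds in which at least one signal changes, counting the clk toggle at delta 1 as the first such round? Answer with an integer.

2

t0.Δ0 w1=0 w2=1 w4=1 clk=0 w0=1 w3=1 w5=0
t0.Δ1 w1=0 w2=1 w4=1 clk=1 w0=1 w3=1 w5=0
t0.Δ2 w1=1 w2=0 w4=1 clk=1 w0=1 w3=1 w5=0
t0.Δ3 w1=1 w2=0 w4=1 clk=1 w0=1 w3=0 w5=0
t1.Δ0 w1=1 w2=0 w4=1 clk=1 w0=1 w3=0 w5=0
t1.Δ1 w1=1 w2=0 w4=1 clk=0 w0=1 w3=0 w5=0
t2.Δ0 w1=1 w2=0 w4=1 clk=0 w0=1 w3=0 w5=0
t2.Δ1 w1=1 w2=0 w4=1 clk=1 w0=1 w3=0 w5=0
t3.Δ0 w1=1 w2=0 w4=1 clk=1 w0=1 w3=0 w5=0
t3.Δ1 w1=1 w2=0 w4=1 clk=0 w0=1 w3=0 w5=1
t3.Δ2 w1=1 w2=0 w4=1 clk=0 w0=0 w3=1 w5=1
t4.Δ0 w1=1 w2=0 w4=1 clk=0 w0=0 w3=1 w5=1
t4.Δ1 w1=1 w2=0 w4=1 clk=1 w0=0 w3=1 w5=1
t4.Δ2 w1=1 w2=1 w4=1 clk=1 w0=0 w3=1 w5=1
t4.Δ3 w1=1 w2=1 w4=1 clk=1 w0=1 w3=1 w5=1
t5.Δ0 w1=1 w2=1 w4=1 clk=1 w0=1 w3=1 w5=1
t5.Δ1 w1=1 w2=1 w4=1 clk=0 w0=1 w3=1 w5=1
t6.Δ0 w1=1 w2=1 w4=1 clk=0 w0=1 w3=1 w5=1
t6.Δ1 w1=1 w2=1 w4=1 clk=1 w0=1 w3=1 w5=0
t6.Δ2 w1=1 w2=0 w4=1 clk=1 w0=0 w3=1 w5=0
t6.Δ3 w1=1 w2=0 w4=1 clk=1 w0=1 w3=0 w5=0
t7.Δ0 w1=1 w2=0 w4=1 clk=1 w0=1 w3=0 w5=0
t7.Δ1 w1=1 w2=0 w4=1 clk=0 w0=1 w3=0 w5=1
t7.Δ2 w1=1 w2=0 w4=1 clk=0 w0=0 w3=1 w5=1
t8.Δ0 w1=1 w2=0 w4=1 clk=0 w0=0 w3=1 w5=1
t8.Δ1 w1=1 w2=0 w4=1 clk=1 w0=0 w3=1 w5=1
t8.Δ2 w1=1 w2=1 w4=1 clk=1 w0=0 w3=1 w5=1
t8.Δ3 w1=1 w2=1 w4=1 clk=1 w0=1 w3=1 w5=1
t9.Δ0 w1=1 w2=1 w4=1 clk=1 w0=1 w3=1 w5=1
t9.Δ1 w1=1 w2=1 w4=1 clk=0 w0=1 w3=1 w5=1
t10.Δ0 w1=1 w2=1 w4=1 clk=0 w0=1 w3=1 w5=1
t10.Δ1 w1=1 w2=1 w4=1 clk=1 w0=1 w3=1 w5=0
t10.Δ2 w1=1 w2=0 w4=1 clk=1 w0=0 w3=1 w5=0
t10.Δ3 w1=1 w2=0 w4=1 clk=1 w0=1 w3=0 w5=0
t11.Δ0 w1=1 w2=0 w4=1 clk=1 w0=1 w3=0 w5=0
t11.Δ1 w1=1 w2=0 w4=1 clk=0 w0=1 w3=0 w5=1
t11.Δ2 w1=1 w2=0 w4=1 clk=0 w0=0 w3=1 w5=1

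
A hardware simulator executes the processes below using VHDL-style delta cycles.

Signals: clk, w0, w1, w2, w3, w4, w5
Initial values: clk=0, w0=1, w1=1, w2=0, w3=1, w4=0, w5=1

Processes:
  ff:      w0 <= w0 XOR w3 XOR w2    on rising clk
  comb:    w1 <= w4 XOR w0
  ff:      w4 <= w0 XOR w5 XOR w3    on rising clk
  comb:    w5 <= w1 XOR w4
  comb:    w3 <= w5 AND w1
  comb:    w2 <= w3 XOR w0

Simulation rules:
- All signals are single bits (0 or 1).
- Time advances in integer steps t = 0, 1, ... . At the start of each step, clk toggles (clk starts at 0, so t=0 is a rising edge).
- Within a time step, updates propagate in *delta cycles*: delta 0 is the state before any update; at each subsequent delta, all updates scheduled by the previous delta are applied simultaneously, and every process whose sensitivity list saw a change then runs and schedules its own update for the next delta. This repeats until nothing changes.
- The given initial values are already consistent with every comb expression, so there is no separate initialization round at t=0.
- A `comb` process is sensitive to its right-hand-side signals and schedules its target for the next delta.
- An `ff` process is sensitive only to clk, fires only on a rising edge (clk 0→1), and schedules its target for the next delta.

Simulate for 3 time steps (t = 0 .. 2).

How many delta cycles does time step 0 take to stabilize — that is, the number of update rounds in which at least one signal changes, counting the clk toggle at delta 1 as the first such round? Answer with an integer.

t=0 Δ0: w2=0 clk=0 w0=1 w3=1 w1=1 w4=0 w5=1
  Δ1: clk:0→1
  Δ2: w0:1→0, w4:0→1
  Δ3: w2:0→1, w5:1→0
  Δ4: w3:1→0
  Δ5: w2:1→0
  (5Δ to stable)
t=1 Δ0: w2=0 clk=1 w0=0 w3=0 w1=1 w4=1 w5=0
  Δ1: clk:1→0
  (1Δ to stable)
t=2 Δ0: w2=0 clk=0 w0=0 w3=0 w1=1 w4=1 w5=0
  Δ1: clk:0→1
  Δ2: w4:1→0
  Δ3: w1:1→0, w5:0→1
  Δ4: w5:1→0
  (4Δ to stable)

5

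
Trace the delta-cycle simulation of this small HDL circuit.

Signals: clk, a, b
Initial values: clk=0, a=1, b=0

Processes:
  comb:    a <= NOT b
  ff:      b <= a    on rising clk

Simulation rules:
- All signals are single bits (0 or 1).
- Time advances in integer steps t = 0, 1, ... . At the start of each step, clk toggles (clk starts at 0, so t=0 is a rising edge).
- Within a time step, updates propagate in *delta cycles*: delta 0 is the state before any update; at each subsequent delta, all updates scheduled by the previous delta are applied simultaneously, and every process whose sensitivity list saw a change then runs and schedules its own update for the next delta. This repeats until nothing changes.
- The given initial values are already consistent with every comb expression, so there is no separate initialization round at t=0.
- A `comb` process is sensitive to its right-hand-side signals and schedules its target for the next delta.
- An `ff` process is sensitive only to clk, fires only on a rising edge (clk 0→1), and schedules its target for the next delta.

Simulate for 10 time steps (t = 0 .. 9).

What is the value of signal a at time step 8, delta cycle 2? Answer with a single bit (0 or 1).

t=0 Δ0: b=0 a=1 clk=0
  Δ1: clk:0→1
  Δ2: b:0→1
  Δ3: a:1→0
  (3Δ to stable)
t=1 Δ0: b=1 a=0 clk=1
  Δ1: clk:1→0
  (1Δ to stable)
t=2 Δ0: b=1 a=0 clk=0
  Δ1: clk:0→1
  Δ2: b:1→0
  Δ3: a:0→1
  (3Δ to stable)
t=3 Δ0: b=0 a=1 clk=1
  Δ1: clk:1→0
  (1Δ to stable)
t=4 Δ0: b=0 a=1 clk=0
  Δ1: clk:0→1
  Δ2: b:0→1
  Δ3: a:1→0
  (3Δ to stable)
t=5 Δ0: b=1 a=0 clk=1
  Δ1: clk:1→0
  (1Δ to stable)
t=6 Δ0: b=1 a=0 clk=0
  Δ1: clk:0→1
  Δ2: b:1→0
  Δ3: a:0→1
  (3Δ to stable)
t=7 Δ0: b=0 a=1 clk=1
  Δ1: clk:1→0
  (1Δ to stable)
t=8 Δ0: b=0 a=1 clk=0
  Δ1: clk:0→1
  Δ2: b:0→1
  Δ3: a:1→0
  (3Δ to stable)
t=9 Δ0: b=1 a=0 clk=1
  Δ1: clk:1→0
  (1Δ to stable)

1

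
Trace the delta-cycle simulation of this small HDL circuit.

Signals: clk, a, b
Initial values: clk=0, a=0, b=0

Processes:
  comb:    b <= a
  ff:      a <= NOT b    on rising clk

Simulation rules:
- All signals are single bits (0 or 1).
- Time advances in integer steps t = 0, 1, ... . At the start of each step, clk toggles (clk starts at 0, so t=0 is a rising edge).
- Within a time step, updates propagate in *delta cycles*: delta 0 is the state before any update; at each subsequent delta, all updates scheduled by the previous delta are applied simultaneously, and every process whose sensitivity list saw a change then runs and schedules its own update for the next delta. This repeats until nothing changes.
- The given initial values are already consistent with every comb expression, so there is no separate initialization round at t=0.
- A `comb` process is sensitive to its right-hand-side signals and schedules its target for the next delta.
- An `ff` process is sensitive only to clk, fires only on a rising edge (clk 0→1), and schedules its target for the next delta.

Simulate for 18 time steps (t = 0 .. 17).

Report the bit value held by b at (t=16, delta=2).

[bits: a,b,clk]
t=0: Δ0=000 Δ1=001 Δ2=101 Δ3=111 | 3Δ
t=1: Δ0=111 Δ1=110 | 1Δ
t=2: Δ0=110 Δ1=111 Δ2=011 Δ3=001 | 3Δ
t=3: Δ0=001 Δ1=000 | 1Δ
t=4: Δ0=000 Δ1=001 Δ2=101 Δ3=111 | 3Δ
t=5: Δ0=111 Δ1=110 | 1Δ
t=6: Δ0=110 Δ1=111 Δ2=011 Δ3=001 | 3Δ
t=7: Δ0=001 Δ1=000 | 1Δ
t=8: Δ0=000 Δ1=001 Δ2=101 Δ3=111 | 3Δ
t=9: Δ0=111 Δ1=110 | 1Δ
t=10: Δ0=110 Δ1=111 Δ2=011 Δ3=001 | 3Δ
t=11: Δ0=001 Δ1=000 | 1Δ
t=12: Δ0=000 Δ1=001 Δ2=101 Δ3=111 | 3Δ
t=13: Δ0=111 Δ1=110 | 1Δ
t=14: Δ0=110 Δ1=111 Δ2=011 Δ3=001 | 3Δ
t=15: Δ0=001 Δ1=000 | 1Δ
t=16: Δ0=000 Δ1=001 Δ2=101 Δ3=111 | 3Δ
t=17: Δ0=111 Δ1=110 | 1Δ

0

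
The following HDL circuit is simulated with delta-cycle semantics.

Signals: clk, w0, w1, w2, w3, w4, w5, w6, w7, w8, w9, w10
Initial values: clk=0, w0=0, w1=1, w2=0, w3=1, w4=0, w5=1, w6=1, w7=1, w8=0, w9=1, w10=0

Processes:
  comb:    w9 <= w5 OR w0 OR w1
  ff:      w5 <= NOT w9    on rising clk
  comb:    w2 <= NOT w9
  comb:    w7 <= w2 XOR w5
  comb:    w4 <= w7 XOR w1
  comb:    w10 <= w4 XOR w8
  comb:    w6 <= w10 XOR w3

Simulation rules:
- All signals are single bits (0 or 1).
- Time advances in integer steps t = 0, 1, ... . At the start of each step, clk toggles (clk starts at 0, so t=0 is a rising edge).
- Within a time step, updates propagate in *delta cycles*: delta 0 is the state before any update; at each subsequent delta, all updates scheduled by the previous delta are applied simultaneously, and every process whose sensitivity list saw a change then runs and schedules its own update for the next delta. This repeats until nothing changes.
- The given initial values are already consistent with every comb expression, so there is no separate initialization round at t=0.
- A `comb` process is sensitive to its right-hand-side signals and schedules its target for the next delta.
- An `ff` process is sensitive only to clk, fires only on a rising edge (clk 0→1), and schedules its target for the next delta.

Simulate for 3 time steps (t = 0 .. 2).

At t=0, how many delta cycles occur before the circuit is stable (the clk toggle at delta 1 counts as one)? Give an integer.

6

t0.Δ0 w4=0 w7=1 w10=0 w0=0 clk=0 w8=0 w2=0 w9=1 w5=1 w6=1 w1=1 w3=1
t0.Δ1 w4=0 w7=1 w10=0 w0=0 clk=1 w8=0 w2=0 w9=1 w5=1 w6=1 w1=1 w3=1
t0.Δ2 w4=0 w7=1 w10=0 w0=0 clk=1 w8=0 w2=0 w9=1 w5=0 w6=1 w1=1 w3=1
t0.Δ3 w4=0 w7=0 w10=0 w0=0 clk=1 w8=0 w2=0 w9=1 w5=0 w6=1 w1=1 w3=1
t0.Δ4 w4=1 w7=0 w10=0 w0=0 clk=1 w8=0 w2=0 w9=1 w5=0 w6=1 w1=1 w3=1
t0.Δ5 w4=1 w7=0 w10=1 w0=0 clk=1 w8=0 w2=0 w9=1 w5=0 w6=1 w1=1 w3=1
t0.Δ6 w4=1 w7=0 w10=1 w0=0 clk=1 w8=0 w2=0 w9=1 w5=0 w6=0 w1=1 w3=1
t1.Δ0 w4=1 w7=0 w10=1 w0=0 clk=1 w8=0 w2=0 w9=1 w5=0 w6=0 w1=1 w3=1
t1.Δ1 w4=1 w7=0 w10=1 w0=0 clk=0 w8=0 w2=0 w9=1 w5=0 w6=0 w1=1 w3=1
t2.Δ0 w4=1 w7=0 w10=1 w0=0 clk=0 w8=0 w2=0 w9=1 w5=0 w6=0 w1=1 w3=1
t2.Δ1 w4=1 w7=0 w10=1 w0=0 clk=1 w8=0 w2=0 w9=1 w5=0 w6=0 w1=1 w3=1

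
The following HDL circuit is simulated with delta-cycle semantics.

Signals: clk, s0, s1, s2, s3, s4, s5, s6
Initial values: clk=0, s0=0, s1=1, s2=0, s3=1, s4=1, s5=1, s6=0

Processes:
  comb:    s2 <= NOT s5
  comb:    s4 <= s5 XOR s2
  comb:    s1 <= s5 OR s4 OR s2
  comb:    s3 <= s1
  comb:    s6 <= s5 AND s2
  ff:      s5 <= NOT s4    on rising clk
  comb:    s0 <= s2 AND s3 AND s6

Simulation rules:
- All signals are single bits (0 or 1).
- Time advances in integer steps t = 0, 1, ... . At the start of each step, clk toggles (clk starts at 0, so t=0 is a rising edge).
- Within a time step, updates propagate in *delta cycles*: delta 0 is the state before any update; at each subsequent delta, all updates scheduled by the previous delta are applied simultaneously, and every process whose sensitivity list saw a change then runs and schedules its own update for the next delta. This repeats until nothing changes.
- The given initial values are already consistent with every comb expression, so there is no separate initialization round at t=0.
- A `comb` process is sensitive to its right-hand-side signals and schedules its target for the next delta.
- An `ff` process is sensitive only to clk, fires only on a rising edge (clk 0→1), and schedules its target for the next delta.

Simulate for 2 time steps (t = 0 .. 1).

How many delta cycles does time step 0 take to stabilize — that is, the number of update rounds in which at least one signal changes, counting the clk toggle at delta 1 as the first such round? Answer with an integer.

t0.Δ0 s1=1 s5=1 s6=0 s0=0 clk=0 s2=0 s4=1 s3=1
t0.Δ1 s1=1 s5=1 s6=0 s0=0 clk=1 s2=0 s4=1 s3=1
t0.Δ2 s1=1 s5=0 s6=0 s0=0 clk=1 s2=0 s4=1 s3=1
t0.Δ3 s1=1 s5=0 s6=0 s0=0 clk=1 s2=1 s4=0 s3=1
t0.Δ4 s1=1 s5=0 s6=0 s0=0 clk=1 s2=1 s4=1 s3=1
t1.Δ0 s1=1 s5=0 s6=0 s0=0 clk=1 s2=1 s4=1 s3=1
t1.Δ1 s1=1 s5=0 s6=0 s0=0 clk=0 s2=1 s4=1 s3=1

4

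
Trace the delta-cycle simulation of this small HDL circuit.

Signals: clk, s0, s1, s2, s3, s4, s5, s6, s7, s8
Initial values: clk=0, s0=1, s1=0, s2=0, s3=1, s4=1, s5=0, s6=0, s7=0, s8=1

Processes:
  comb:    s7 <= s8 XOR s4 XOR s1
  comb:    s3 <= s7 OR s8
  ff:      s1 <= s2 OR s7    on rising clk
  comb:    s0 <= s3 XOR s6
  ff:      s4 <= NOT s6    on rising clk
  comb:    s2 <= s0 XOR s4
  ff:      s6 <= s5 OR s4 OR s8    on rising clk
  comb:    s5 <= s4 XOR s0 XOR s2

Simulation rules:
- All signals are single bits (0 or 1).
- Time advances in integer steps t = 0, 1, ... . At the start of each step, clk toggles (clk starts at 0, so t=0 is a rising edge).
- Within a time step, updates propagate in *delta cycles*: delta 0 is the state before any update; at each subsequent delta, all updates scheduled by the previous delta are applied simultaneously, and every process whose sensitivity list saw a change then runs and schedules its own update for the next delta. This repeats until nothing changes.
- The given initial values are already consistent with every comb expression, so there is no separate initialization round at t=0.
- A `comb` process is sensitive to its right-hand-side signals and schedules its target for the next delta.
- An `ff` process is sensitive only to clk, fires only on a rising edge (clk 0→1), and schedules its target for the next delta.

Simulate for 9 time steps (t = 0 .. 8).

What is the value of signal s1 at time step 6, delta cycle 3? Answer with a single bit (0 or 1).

t0.Δ0 s4=1 s0=1 clk=0 s7=0 s8=1 s5=0 s2=0 s6=0 s3=1 s1=0
t0.Δ1 s4=1 s0=1 clk=1 s7=0 s8=1 s5=0 s2=0 s6=0 s3=1 s1=0
t0.Δ2 s4=1 s0=1 clk=1 s7=0 s8=1 s5=0 s2=0 s6=1 s3=1 s1=0
t0.Δ3 s4=1 s0=0 clk=1 s7=0 s8=1 s5=0 s2=0 s6=1 s3=1 s1=0
t0.Δ4 s4=1 s0=0 clk=1 s7=0 s8=1 s5=1 s2=1 s6=1 s3=1 s1=0
t0.Δ5 s4=1 s0=0 clk=1 s7=0 s8=1 s5=0 s2=1 s6=1 s3=1 s1=0
t1.Δ0 s4=1 s0=0 clk=1 s7=0 s8=1 s5=0 s2=1 s6=1 s3=1 s1=0
t1.Δ1 s4=1 s0=0 clk=0 s7=0 s8=1 s5=0 s2=1 s6=1 s3=1 s1=0
t2.Δ0 s4=1 s0=0 clk=0 s7=0 s8=1 s5=0 s2=1 s6=1 s3=1 s1=0
t2.Δ1 s4=1 s0=0 clk=1 s7=0 s8=1 s5=0 s2=1 s6=1 s3=1 s1=0
t2.Δ2 s4=0 s0=0 clk=1 s7=0 s8=1 s5=0 s2=1 s6=1 s3=1 s1=1
t2.Δ3 s4=0 s0=0 clk=1 s7=0 s8=1 s5=1 s2=0 s6=1 s3=1 s1=1
t2.Δ4 s4=0 s0=0 clk=1 s7=0 s8=1 s5=0 s2=0 s6=1 s3=1 s1=1
t3.Δ0 s4=0 s0=0 clk=1 s7=0 s8=1 s5=0 s2=0 s6=1 s3=1 s1=1
t3.Δ1 s4=0 s0=0 clk=0 s7=0 s8=1 s5=0 s2=0 s6=1 s3=1 s1=1
t4.Δ0 s4=0 s0=0 clk=0 s7=0 s8=1 s5=0 s2=0 s6=1 s3=1 s1=1
t4.Δ1 s4=0 s0=0 clk=1 s7=0 s8=1 s5=0 s2=0 s6=1 s3=1 s1=1
t4.Δ2 s4=0 s0=0 clk=1 s7=0 s8=1 s5=0 s2=0 s6=1 s3=1 s1=0
t4.Δ3 s4=0 s0=0 clk=1 s7=1 s8=1 s5=0 s2=0 s6=1 s3=1 s1=0
t5.Δ0 s4=0 s0=0 clk=1 s7=1 s8=1 s5=0 s2=0 s6=1 s3=1 s1=0
t5.Δ1 s4=0 s0=0 clk=0 s7=1 s8=1 s5=0 s2=0 s6=1 s3=1 s1=0
t6.Δ0 s4=0 s0=0 clk=0 s7=1 s8=1 s5=0 s2=0 s6=1 s3=1 s1=0
t6.Δ1 s4=0 s0=0 clk=1 s7=1 s8=1 s5=0 s2=0 s6=1 s3=1 s1=0
t6.Δ2 s4=0 s0=0 clk=1 s7=1 s8=1 s5=0 s2=0 s6=1 s3=1 s1=1
t6.Δ3 s4=0 s0=0 clk=1 s7=0 s8=1 s5=0 s2=0 s6=1 s3=1 s1=1
t7.Δ0 s4=0 s0=0 clk=1 s7=0 s8=1 s5=0 s2=0 s6=1 s3=1 s1=1
t7.Δ1 s4=0 s0=0 clk=0 s7=0 s8=1 s5=0 s2=0 s6=1 s3=1 s1=1
t8.Δ0 s4=0 s0=0 clk=0 s7=0 s8=1 s5=0 s2=0 s6=1 s3=1 s1=1
t8.Δ1 s4=0 s0=0 clk=1 s7=0 s8=1 s5=0 s2=0 s6=1 s3=1 s1=1
t8.Δ2 s4=0 s0=0 clk=1 s7=0 s8=1 s5=0 s2=0 s6=1 s3=1 s1=0
t8.Δ3 s4=0 s0=0 clk=1 s7=1 s8=1 s5=0 s2=0 s6=1 s3=1 s1=0

1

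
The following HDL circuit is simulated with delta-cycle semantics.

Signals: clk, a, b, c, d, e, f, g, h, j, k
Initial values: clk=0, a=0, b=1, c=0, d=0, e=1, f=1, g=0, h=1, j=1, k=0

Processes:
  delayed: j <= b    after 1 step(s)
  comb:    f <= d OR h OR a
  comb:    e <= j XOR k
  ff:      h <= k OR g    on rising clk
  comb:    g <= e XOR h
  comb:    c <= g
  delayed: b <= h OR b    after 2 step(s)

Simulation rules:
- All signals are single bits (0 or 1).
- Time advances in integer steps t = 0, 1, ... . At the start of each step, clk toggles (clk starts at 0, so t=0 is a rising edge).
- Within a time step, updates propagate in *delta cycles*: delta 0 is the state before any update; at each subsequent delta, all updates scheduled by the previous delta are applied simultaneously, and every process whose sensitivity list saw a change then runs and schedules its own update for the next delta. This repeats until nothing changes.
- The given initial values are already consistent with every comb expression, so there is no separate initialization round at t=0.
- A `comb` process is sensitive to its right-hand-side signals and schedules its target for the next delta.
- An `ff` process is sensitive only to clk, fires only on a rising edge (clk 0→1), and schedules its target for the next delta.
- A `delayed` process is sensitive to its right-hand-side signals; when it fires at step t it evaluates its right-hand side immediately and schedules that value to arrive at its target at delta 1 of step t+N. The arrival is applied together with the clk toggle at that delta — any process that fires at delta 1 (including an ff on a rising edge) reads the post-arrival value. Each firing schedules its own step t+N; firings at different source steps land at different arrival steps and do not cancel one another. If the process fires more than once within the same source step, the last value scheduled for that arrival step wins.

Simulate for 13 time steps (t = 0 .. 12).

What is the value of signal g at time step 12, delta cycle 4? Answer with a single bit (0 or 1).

1

t=0 Δ0: e=1 c=0 b=1 clk=0 j=1 f=1 a=0 g=0 k=0 d=0 h=1
  Δ1: clk:0→1
  Δ2: h:1→0
  Δ3: f:1→0, g:0→1
  Δ4: c:0→1
  (4Δ to stable)
t=1 Δ0: e=1 c=1 b=1 clk=1 j=1 f=0 a=0 g=1 k=0 d=0 h=0
  Δ1: clk:1→0
  (1Δ to stable)
t=2 Δ0: e=1 c=1 b=1 clk=0 j=1 f=0 a=0 g=1 k=0 d=0 h=0
  Δ1: clk:0→1
  Δ2: h:0→1
  Δ3: f:0→1, g:1→0
  Δ4: c:1→0
  (4Δ to stable)
t=3 Δ0: e=1 c=0 b=1 clk=1 j=1 f=1 a=0 g=0 k=0 d=0 h=1
  Δ1: clk:1→0
  (1Δ to stable)
t=4 Δ0: e=1 c=0 b=1 clk=0 j=1 f=1 a=0 g=0 k=0 d=0 h=1
  Δ1: clk:0→1
  Δ2: h:1→0
  Δ3: f:1→0, g:0→1
  Δ4: c:0→1
  (4Δ to stable)
t=5 Δ0: e=1 c=1 b=1 clk=1 j=1 f=0 a=0 g=1 k=0 d=0 h=0
  Δ1: clk:1→0
  (1Δ to stable)
t=6 Δ0: e=1 c=1 b=1 clk=0 j=1 f=0 a=0 g=1 k=0 d=0 h=0
  Δ1: clk:0→1
  Δ2: h:0→1
  Δ3: f:0→1, g:1→0
  Δ4: c:1→0
  (4Δ to stable)
t=7 Δ0: e=1 c=0 b=1 clk=1 j=1 f=1 a=0 g=0 k=0 d=0 h=1
  Δ1: clk:1→0
  (1Δ to stable)
t=8 Δ0: e=1 c=0 b=1 clk=0 j=1 f=1 a=0 g=0 k=0 d=0 h=1
  Δ1: clk:0→1
  Δ2: h:1→0
  Δ3: f:1→0, g:0→1
  Δ4: c:0→1
  (4Δ to stable)
t=9 Δ0: e=1 c=1 b=1 clk=1 j=1 f=0 a=0 g=1 k=0 d=0 h=0
  Δ1: clk:1→0
  (1Δ to stable)
t=10 Δ0: e=1 c=1 b=1 clk=0 j=1 f=0 a=0 g=1 k=0 d=0 h=0
  Δ1: clk:0→1
  Δ2: h:0→1
  Δ3: f:0→1, g:1→0
  Δ4: c:1→0
  (4Δ to stable)
t=11 Δ0: e=1 c=0 b=1 clk=1 j=1 f=1 a=0 g=0 k=0 d=0 h=1
  Δ1: clk:1→0
  (1Δ to stable)
t=12 Δ0: e=1 c=0 b=1 clk=0 j=1 f=1 a=0 g=0 k=0 d=0 h=1
  Δ1: clk:0→1
  Δ2: h:1→0
  Δ3: f:1→0, g:0→1
  Δ4: c:0→1
  (4Δ to stable)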